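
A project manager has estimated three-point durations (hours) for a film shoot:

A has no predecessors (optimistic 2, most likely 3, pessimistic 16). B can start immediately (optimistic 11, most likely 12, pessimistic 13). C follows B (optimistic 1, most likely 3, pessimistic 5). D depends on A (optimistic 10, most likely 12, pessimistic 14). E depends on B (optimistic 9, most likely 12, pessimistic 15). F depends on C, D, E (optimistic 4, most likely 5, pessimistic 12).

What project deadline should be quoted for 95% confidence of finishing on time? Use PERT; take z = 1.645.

te_A = (2 + 4·3 + 16)/6 = 30/6 = 5; σ²_A = ((16−2)/6)² = 5.444
te_B = (11 + 4·12 + 13)/6 = 72/6 = 12; σ²_B = ((13−11)/6)² = 0.111
te_C = (1 + 4·3 + 5)/6 = 18/6 = 3; σ²_C = ((5−1)/6)² = 0.444
te_D = (10 + 4·12 + 14)/6 = 72/6 = 12; σ²_D = ((14−10)/6)² = 0.444
te_E = (9 + 4·12 + 15)/6 = 72/6 = 12; σ²_E = ((15−9)/6)² = 1.000
te_F = (4 + 4·5 + 12)/6 = 36/6 = 6; σ²_F = ((12−4)/6)² = 1.778

Forward pass:
ES_A = 0; EF_A = 5
ES_B = 0; EF_B = 12
ES_C = 12; EF_C = 12+3 = 15
ES_D = 5; EF_D = 5+12 = 17
ES_E = 12; EF_E = 12+12 = 24
ES_F = max(EF_C=15, EF_D=17, EF_E=24) = 24; EF_F = 24+6 = 30
Expected project duration μ = 30 hours. Critical path: B → E → F.

Variance along critical path = 0.111 + 1.000 + 1.778 = 2.889; σ = 1.700 hours.
D = μ + z·σ = 30 + 1.645·1.700 = 32.8 hours

32.8 hours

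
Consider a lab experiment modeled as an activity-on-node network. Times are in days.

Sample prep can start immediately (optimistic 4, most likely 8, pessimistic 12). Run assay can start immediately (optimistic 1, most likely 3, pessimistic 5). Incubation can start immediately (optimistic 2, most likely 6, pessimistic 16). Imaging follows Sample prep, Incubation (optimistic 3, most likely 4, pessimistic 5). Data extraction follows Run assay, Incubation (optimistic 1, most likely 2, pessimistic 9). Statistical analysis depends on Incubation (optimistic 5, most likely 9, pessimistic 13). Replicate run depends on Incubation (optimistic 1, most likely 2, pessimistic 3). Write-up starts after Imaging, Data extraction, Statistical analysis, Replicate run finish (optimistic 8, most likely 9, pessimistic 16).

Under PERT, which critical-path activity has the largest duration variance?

te_Sample prep = (4 + 4·8 + 12)/6 = 48/6 = 8; σ²_Sample prep = ((12−4)/6)² = 1.778
te_Run assay = (1 + 4·3 + 5)/6 = 18/6 = 3; σ²_Run assay = ((5−1)/6)² = 0.444
te_Incubation = (2 + 4·6 + 16)/6 = 42/6 = 7; σ²_Incubation = ((16−2)/6)² = 5.444
te_Imaging = (3 + 4·4 + 5)/6 = 24/6 = 4; σ²_Imaging = ((5−3)/6)² = 0.111
te_Data extraction = (1 + 4·2 + 9)/6 = 18/6 = 3; σ²_Data extraction = ((9−1)/6)² = 1.778
te_Statistical analysis = (5 + 4·9 + 13)/6 = 54/6 = 9; σ²_Statistical analysis = ((13−5)/6)² = 1.778
te_Replicate run = (1 + 4·2 + 3)/6 = 12/6 = 2; σ²_Replicate run = ((3−1)/6)² = 0.111
te_Write-up = (8 + 4·9 + 16)/6 = 60/6 = 10; σ²_Write-up = ((16−8)/6)² = 1.778

Forward pass:
ES_Sample prep = 0; EF_Sample prep = 8
ES_Run assay = 0; EF_Run assay = 3
ES_Incubation = 0; EF_Incubation = 7
ES_Imaging = max(EF_Sample prep=8, EF_Incubation=7) = 8; EF_Imaging = 8+4 = 12
ES_Data extraction = max(EF_Run assay=3, EF_Incubation=7) = 7; EF_Data extraction = 7+3 = 10
ES_Statistical analysis = 7; EF_Statistical analysis = 7+9 = 16
ES_Replicate run = 7; EF_Replicate run = 7+2 = 9
ES_Write-up = max(EF_Imaging=12, EF_Data extraction=10, EF_Statistical analysis=16, EF_Replicate run=9) = 16; EF_Write-up = 16+10 = 26
Expected project duration μ = 26 days. Critical path: Incubation → Statistical analysis → Write-up.

Variances on critical path: σ²_Incubation=5.444, σ²_Statistical analysis=1.778, σ²_Write-up=1.778.
Largest is σ²_Incubation = 5.444.

Incubation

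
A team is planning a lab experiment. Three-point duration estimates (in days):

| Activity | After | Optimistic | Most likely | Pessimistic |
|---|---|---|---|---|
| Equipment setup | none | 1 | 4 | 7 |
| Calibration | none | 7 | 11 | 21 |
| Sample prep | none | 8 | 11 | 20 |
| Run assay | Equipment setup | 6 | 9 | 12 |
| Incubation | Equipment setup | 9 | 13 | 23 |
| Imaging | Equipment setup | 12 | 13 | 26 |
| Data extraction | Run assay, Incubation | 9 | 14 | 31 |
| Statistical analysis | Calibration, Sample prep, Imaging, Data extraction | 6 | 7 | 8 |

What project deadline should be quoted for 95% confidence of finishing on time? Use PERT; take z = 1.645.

te_Equipment setup = (1 + 4·4 + 7)/6 = 24/6 = 4; σ²_Equipment setup = ((7−1)/6)² = 1.000
te_Calibration = (7 + 4·11 + 21)/6 = 72/6 = 12; σ²_Calibration = ((21−7)/6)² = 5.444
te_Sample prep = (8 + 4·11 + 20)/6 = 72/6 = 12; σ²_Sample prep = ((20−8)/6)² = 4.000
te_Run assay = (6 + 4·9 + 12)/6 = 54/6 = 9; σ²_Run assay = ((12−6)/6)² = 1.000
te_Incubation = (9 + 4·13 + 23)/6 = 84/6 = 14; σ²_Incubation = ((23−9)/6)² = 5.444
te_Imaging = (12 + 4·13 + 26)/6 = 90/6 = 15; σ²_Imaging = ((26−12)/6)² = 5.444
te_Data extraction = (9 + 4·14 + 31)/6 = 96/6 = 16; σ²_Data extraction = ((31−9)/6)² = 13.444
te_Statistical analysis = (6 + 4·7 + 8)/6 = 42/6 = 7; σ²_Statistical analysis = ((8−6)/6)² = 0.111

Forward pass:
ES_Equipment setup = 0; EF_Equipment setup = 4
ES_Calibration = 0; EF_Calibration = 12
ES_Sample prep = 0; EF_Sample prep = 12
ES_Run assay = 4; EF_Run assay = 4+9 = 13
ES_Incubation = 4; EF_Incubation = 4+14 = 18
ES_Imaging = 4; EF_Imaging = 4+15 = 19
ES_Data extraction = max(EF_Run assay=13, EF_Incubation=18) = 18; EF_Data extraction = 18+16 = 34
ES_Statistical analysis = max(EF_Calibration=12, EF_Sample prep=12, EF_Imaging=19, EF_Data extraction=34) = 34; EF_Statistical analysis = 34+7 = 41
Expected project duration μ = 41 days. Critical path: Equipment setup → Incubation → Data extraction → Statistical analysis.

Variance along critical path = 1.000 + 5.444 + 13.444 + 0.111 = 20.000; σ = 4.472 days.
D = μ + z·σ = 41 + 1.645·4.472 = 48.4 days

48.4 days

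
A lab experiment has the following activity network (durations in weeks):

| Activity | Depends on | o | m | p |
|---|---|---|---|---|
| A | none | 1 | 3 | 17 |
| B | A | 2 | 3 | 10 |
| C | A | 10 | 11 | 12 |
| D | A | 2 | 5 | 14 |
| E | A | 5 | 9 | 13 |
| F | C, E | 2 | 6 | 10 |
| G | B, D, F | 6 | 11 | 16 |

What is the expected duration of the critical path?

te_A = (1 + 4·3 + 17)/6 = 30/6 = 5
te_B = (2 + 4·3 + 10)/6 = 24/6 = 4
te_C = (10 + 4·11 + 12)/6 = 66/6 = 11
te_D = (2 + 4·5 + 14)/6 = 36/6 = 6
te_E = (5 + 4·9 + 13)/6 = 54/6 = 9
te_F = (2 + 4·6 + 10)/6 = 36/6 = 6
te_G = (6 + 4·11 + 16)/6 = 66/6 = 11

Forward pass:
ES_A = 0; EF_A = 5
ES_B = 5; EF_B = 5+4 = 9
ES_C = 5; EF_C = 5+11 = 16
ES_D = 5; EF_D = 5+6 = 11
ES_E = 5; EF_E = 5+9 = 14
ES_F = max(EF_C=16, EF_E=14) = 16; EF_F = 16+6 = 22
ES_G = max(EF_B=9, EF_D=11, EF_F=22) = 22; EF_G = 22+11 = 33
Expected project duration μ = 33 weeks. Critical path: A → C → F → G.

33 weeks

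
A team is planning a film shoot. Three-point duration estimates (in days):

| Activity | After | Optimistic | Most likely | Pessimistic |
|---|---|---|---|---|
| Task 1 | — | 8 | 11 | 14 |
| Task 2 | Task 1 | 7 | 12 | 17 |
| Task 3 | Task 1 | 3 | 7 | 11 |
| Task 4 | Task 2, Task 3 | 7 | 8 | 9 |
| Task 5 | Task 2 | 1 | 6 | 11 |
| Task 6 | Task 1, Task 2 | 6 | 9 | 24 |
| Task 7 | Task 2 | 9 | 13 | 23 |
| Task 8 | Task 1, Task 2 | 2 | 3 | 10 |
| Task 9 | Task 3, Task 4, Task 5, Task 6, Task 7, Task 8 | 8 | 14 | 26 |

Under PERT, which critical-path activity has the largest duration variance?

te_Task 1 = (8 + 4·11 + 14)/6 = 66/6 = 11; σ²_Task 1 = ((14−8)/6)² = 1.000
te_Task 2 = (7 + 4·12 + 17)/6 = 72/6 = 12; σ²_Task 2 = ((17−7)/6)² = 2.778
te_Task 3 = (3 + 4·7 + 11)/6 = 42/6 = 7; σ²_Task 3 = ((11−3)/6)² = 1.778
te_Task 4 = (7 + 4·8 + 9)/6 = 48/6 = 8; σ²_Task 4 = ((9−7)/6)² = 0.111
te_Task 5 = (1 + 4·6 + 11)/6 = 36/6 = 6; σ²_Task 5 = ((11−1)/6)² = 2.778
te_Task 6 = (6 + 4·9 + 24)/6 = 66/6 = 11; σ²_Task 6 = ((24−6)/6)² = 9.000
te_Task 7 = (9 + 4·13 + 23)/6 = 84/6 = 14; σ²_Task 7 = ((23−9)/6)² = 5.444
te_Task 8 = (2 + 4·3 + 10)/6 = 24/6 = 4; σ²_Task 8 = ((10−2)/6)² = 1.778
te_Task 9 = (8 + 4·14 + 26)/6 = 90/6 = 15; σ²_Task 9 = ((26−8)/6)² = 9.000

Forward pass:
ES_Task 1 = 0; EF_Task 1 = 11
ES_Task 2 = 11; EF_Task 2 = 11+12 = 23
ES_Task 3 = 11; EF_Task 3 = 11+7 = 18
ES_Task 4 = max(EF_Task 2=23, EF_Task 3=18) = 23; EF_Task 4 = 23+8 = 31
ES_Task 5 = 23; EF_Task 5 = 23+6 = 29
ES_Task 6 = max(EF_Task 1=11, EF_Task 2=23) = 23; EF_Task 6 = 23+11 = 34
ES_Task 7 = 23; EF_Task 7 = 23+14 = 37
ES_Task 8 = max(EF_Task 1=11, EF_Task 2=23) = 23; EF_Task 8 = 23+4 = 27
ES_Task 9 = max(EF_Task 3=18, EF_Task 4=31, EF_Task 5=29, EF_Task 6=34, EF_Task 7=37, EF_Task 8=27) = 37; EF_Task 9 = 37+15 = 52
Expected project duration μ = 52 days. Critical path: Task 1 → Task 2 → Task 7 → Task 9.

Variances on critical path: σ²_Task 1=1.000, σ²_Task 2=2.778, σ²_Task 7=5.444, σ²_Task 9=9.000.
Largest is σ²_Task 9 = 9.000.

Task 9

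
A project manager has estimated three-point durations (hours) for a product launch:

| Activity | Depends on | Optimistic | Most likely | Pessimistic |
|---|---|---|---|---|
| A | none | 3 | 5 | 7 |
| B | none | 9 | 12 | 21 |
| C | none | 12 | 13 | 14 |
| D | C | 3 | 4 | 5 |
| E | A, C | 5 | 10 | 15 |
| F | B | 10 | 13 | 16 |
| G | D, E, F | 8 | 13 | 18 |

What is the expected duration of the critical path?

te_A = (3 + 4·5 + 7)/6 = 30/6 = 5
te_B = (9 + 4·12 + 21)/6 = 78/6 = 13
te_C = (12 + 4·13 + 14)/6 = 78/6 = 13
te_D = (3 + 4·4 + 5)/6 = 24/6 = 4
te_E = (5 + 4·10 + 15)/6 = 60/6 = 10
te_F = (10 + 4·13 + 16)/6 = 78/6 = 13
te_G = (8 + 4·13 + 18)/6 = 78/6 = 13

Forward pass:
ES_A = 0; EF_A = 5
ES_B = 0; EF_B = 13
ES_C = 0; EF_C = 13
ES_D = 13; EF_D = 13+4 = 17
ES_E = max(EF_A=5, EF_C=13) = 13; EF_E = 13+10 = 23
ES_F = 13; EF_F = 13+13 = 26
ES_G = max(EF_D=17, EF_E=23, EF_F=26) = 26; EF_G = 26+13 = 39
Expected project duration μ = 39 hours. Critical path: B → F → G.

39 hours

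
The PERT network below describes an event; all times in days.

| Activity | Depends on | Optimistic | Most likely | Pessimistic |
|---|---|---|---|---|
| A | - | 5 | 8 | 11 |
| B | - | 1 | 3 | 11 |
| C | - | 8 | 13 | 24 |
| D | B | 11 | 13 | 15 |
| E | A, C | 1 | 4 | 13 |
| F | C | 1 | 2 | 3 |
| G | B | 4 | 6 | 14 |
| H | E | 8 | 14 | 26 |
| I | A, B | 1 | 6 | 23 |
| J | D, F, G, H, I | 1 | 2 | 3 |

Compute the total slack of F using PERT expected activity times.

18 days

te_A = (5 + 4·8 + 11)/6 = 48/6 = 8
te_B = (1 + 4·3 + 11)/6 = 24/6 = 4
te_C = (8 + 4·13 + 24)/6 = 84/6 = 14
te_D = (11 + 4·13 + 15)/6 = 78/6 = 13
te_E = (1 + 4·4 + 13)/6 = 30/6 = 5
te_F = (1 + 4·2 + 3)/6 = 12/6 = 2
te_G = (4 + 4·6 + 14)/6 = 42/6 = 7
te_H = (8 + 4·14 + 26)/6 = 90/6 = 15
te_I = (1 + 4·6 + 23)/6 = 48/6 = 8
te_J = (1 + 4·2 + 3)/6 = 12/6 = 2

Forward pass:
ES_A = 0; EF_A = 8
ES_B = 0; EF_B = 4
ES_C = 0; EF_C = 14
ES_D = 4; EF_D = 4+13 = 17
ES_E = max(EF_A=8, EF_C=14) = 14; EF_E = 14+5 = 19
ES_F = 14; EF_F = 14+2 = 16
ES_G = 4; EF_G = 4+7 = 11
ES_H = 19; EF_H = 19+15 = 34
ES_I = max(EF_A=8, EF_B=4) = 8; EF_I = 8+8 = 16
ES_J = max(EF_D=17, EF_F=16, EF_G=11, EF_H=34, EF_I=16) = 34; EF_J = 34+2 = 36
Expected project duration μ = 36 days. Critical path: C → E → H → J.

Backward pass:
LF_J = 36; LS_J = 36−2 = 34
LF_I = LS_J = 34; LS_I = 34−8 = 26
LF_H = LS_J = 34; LS_H = 34−15 = 19
LF_G = LS_J = 34; LS_G = 34−7 = 27
LF_F = LS_J = 34; LS_F = 34−2 = 32
LF_E = LS_H = 19; LS_E = 19−5 = 14
LF_D = LS_J = 34; LS_D = 34−13 = 21
LF_C = min(LS_E=14, LS_F=32) = 14; LS_C = 14−14 = 0
LF_B = min(LS_D=21, LS_G=27, LS_I=26) = 21; LS_B = 21−4 = 17
LF_A = min(LS_E=14, LS_I=26) = 14; LS_A = 14−8 = 6
Slack_F = LS_F − ES_F = 32 − 14 = 18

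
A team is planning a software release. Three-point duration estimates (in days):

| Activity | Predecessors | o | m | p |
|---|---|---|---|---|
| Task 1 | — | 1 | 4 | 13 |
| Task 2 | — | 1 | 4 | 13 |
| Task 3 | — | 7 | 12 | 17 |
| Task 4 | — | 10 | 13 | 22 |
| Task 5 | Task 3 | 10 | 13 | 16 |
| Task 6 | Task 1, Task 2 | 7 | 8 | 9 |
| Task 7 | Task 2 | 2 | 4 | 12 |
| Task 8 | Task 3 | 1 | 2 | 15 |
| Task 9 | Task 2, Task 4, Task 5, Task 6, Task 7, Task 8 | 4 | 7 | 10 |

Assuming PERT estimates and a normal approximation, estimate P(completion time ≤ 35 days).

0.915

te_Task 1 = (1 + 4·4 + 13)/6 = 30/6 = 5; σ²_Task 1 = ((13−1)/6)² = 4.000
te_Task 2 = (1 + 4·4 + 13)/6 = 30/6 = 5; σ²_Task 2 = ((13−1)/6)² = 4.000
te_Task 3 = (7 + 4·12 + 17)/6 = 72/6 = 12; σ²_Task 3 = ((17−7)/6)² = 2.778
te_Task 4 = (10 + 4·13 + 22)/6 = 84/6 = 14; σ²_Task 4 = ((22−10)/6)² = 4.000
te_Task 5 = (10 + 4·13 + 16)/6 = 78/6 = 13; σ²_Task 5 = ((16−10)/6)² = 1.000
te_Task 6 = (7 + 4·8 + 9)/6 = 48/6 = 8; σ²_Task 6 = ((9−7)/6)² = 0.111
te_Task 7 = (2 + 4·4 + 12)/6 = 30/6 = 5; σ²_Task 7 = ((12−2)/6)² = 2.778
te_Task 8 = (1 + 4·2 + 15)/6 = 24/6 = 4; σ²_Task 8 = ((15−1)/6)² = 5.444
te_Task 9 = (4 + 4·7 + 10)/6 = 42/6 = 7; σ²_Task 9 = ((10−4)/6)² = 1.000

Forward pass:
ES_Task 1 = 0; EF_Task 1 = 5
ES_Task 2 = 0; EF_Task 2 = 5
ES_Task 3 = 0; EF_Task 3 = 12
ES_Task 4 = 0; EF_Task 4 = 14
ES_Task 5 = 12; EF_Task 5 = 12+13 = 25
ES_Task 6 = max(EF_Task 1=5, EF_Task 2=5) = 5; EF_Task 6 = 5+8 = 13
ES_Task 7 = 5; EF_Task 7 = 5+5 = 10
ES_Task 8 = 12; EF_Task 8 = 12+4 = 16
ES_Task 9 = max(EF_Task 2=5, EF_Task 4=14, EF_Task 5=25, EF_Task 6=13, EF_Task 7=10, EF_Task 8=16) = 25; EF_Task 9 = 25+7 = 32
Expected project duration μ = 32 days. Critical path: Task 3 → Task 5 → Task 9.

Variance along critical path = 2.778 + 1.000 + 1.000 = 4.778; σ = √4.778 = 2.186 days.
Z = (35 − 32) / 2.186 = 1.372
P(T ≤ 35) = Φ(1.372) ≈ 0.915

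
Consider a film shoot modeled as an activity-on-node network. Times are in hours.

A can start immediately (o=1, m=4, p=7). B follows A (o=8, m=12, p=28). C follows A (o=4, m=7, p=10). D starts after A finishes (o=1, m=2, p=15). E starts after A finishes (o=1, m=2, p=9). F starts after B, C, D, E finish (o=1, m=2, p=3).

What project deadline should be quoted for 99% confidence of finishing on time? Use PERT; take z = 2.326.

28.1 hours

te_A = (1 + 4·4 + 7)/6 = 24/6 = 4; σ²_A = ((7−1)/6)² = 1.000
te_B = (8 + 4·12 + 28)/6 = 84/6 = 14; σ²_B = ((28−8)/6)² = 11.111
te_C = (4 + 4·7 + 10)/6 = 42/6 = 7; σ²_C = ((10−4)/6)² = 1.000
te_D = (1 + 4·2 + 15)/6 = 24/6 = 4; σ²_D = ((15−1)/6)² = 5.444
te_E = (1 + 4·2 + 9)/6 = 18/6 = 3; σ²_E = ((9−1)/6)² = 1.778
te_F = (1 + 4·2 + 3)/6 = 12/6 = 2; σ²_F = ((3−1)/6)² = 0.111

Forward pass:
ES_A = 0; EF_A = 4
ES_B = 4; EF_B = 4+14 = 18
ES_C = 4; EF_C = 4+7 = 11
ES_D = 4; EF_D = 4+4 = 8
ES_E = 4; EF_E = 4+3 = 7
ES_F = max(EF_B=18, EF_C=11, EF_D=8, EF_E=7) = 18; EF_F = 18+2 = 20
Expected project duration μ = 20 hours. Critical path: A → B → F.

Variance along critical path = 1.000 + 11.111 + 0.111 = 12.222; σ = 3.496 hours.
D = μ + z·σ = 20 + 2.326·3.496 = 28.1 hours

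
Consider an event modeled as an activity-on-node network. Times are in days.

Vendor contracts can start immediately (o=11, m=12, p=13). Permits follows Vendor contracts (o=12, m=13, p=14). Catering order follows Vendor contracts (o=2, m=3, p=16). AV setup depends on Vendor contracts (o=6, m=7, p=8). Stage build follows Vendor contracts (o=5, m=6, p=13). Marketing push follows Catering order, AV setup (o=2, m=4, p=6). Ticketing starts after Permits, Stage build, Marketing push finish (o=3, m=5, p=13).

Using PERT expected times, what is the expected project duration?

te_Vendor contracts = (11 + 4·12 + 13)/6 = 72/6 = 12
te_Permits = (12 + 4·13 + 14)/6 = 78/6 = 13
te_Catering order = (2 + 4·3 + 16)/6 = 30/6 = 5
te_AV setup = (6 + 4·7 + 8)/6 = 42/6 = 7
te_Stage build = (5 + 4·6 + 13)/6 = 42/6 = 7
te_Marketing push = (2 + 4·4 + 6)/6 = 24/6 = 4
te_Ticketing = (3 + 4·5 + 13)/6 = 36/6 = 6

Forward pass:
ES_Vendor contracts = 0; EF_Vendor contracts = 12
ES_Permits = 12; EF_Permits = 12+13 = 25
ES_Catering order = 12; EF_Catering order = 12+5 = 17
ES_AV setup = 12; EF_AV setup = 12+7 = 19
ES_Stage build = 12; EF_Stage build = 12+7 = 19
ES_Marketing push = max(EF_Catering order=17, EF_AV setup=19) = 19; EF_Marketing push = 19+4 = 23
ES_Ticketing = max(EF_Permits=25, EF_Stage build=19, EF_Marketing push=23) = 25; EF_Ticketing = 25+6 = 31
Expected project duration μ = 31 days. Critical path: Vendor contracts → Permits → Ticketing.

31 days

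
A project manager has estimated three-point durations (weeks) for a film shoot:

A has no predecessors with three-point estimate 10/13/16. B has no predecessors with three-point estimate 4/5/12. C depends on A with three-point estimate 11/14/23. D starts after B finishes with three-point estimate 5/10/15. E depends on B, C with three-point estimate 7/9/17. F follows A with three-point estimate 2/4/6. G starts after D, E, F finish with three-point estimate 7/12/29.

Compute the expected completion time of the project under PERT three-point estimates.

52 weeks

te_A = (10 + 4·13 + 16)/6 = 78/6 = 13
te_B = (4 + 4·5 + 12)/6 = 36/6 = 6
te_C = (11 + 4·14 + 23)/6 = 90/6 = 15
te_D = (5 + 4·10 + 15)/6 = 60/6 = 10
te_E = (7 + 4·9 + 17)/6 = 60/6 = 10
te_F = (2 + 4·4 + 6)/6 = 24/6 = 4
te_G = (7 + 4·12 + 29)/6 = 84/6 = 14

Forward pass:
ES_A = 0; EF_A = 13
ES_B = 0; EF_B = 6
ES_C = 13; EF_C = 13+15 = 28
ES_D = 6; EF_D = 6+10 = 16
ES_E = max(EF_B=6, EF_C=28) = 28; EF_E = 28+10 = 38
ES_F = 13; EF_F = 13+4 = 17
ES_G = max(EF_D=16, EF_E=38, EF_F=17) = 38; EF_G = 38+14 = 52
Expected project duration μ = 52 weeks. Critical path: A → C → E → G.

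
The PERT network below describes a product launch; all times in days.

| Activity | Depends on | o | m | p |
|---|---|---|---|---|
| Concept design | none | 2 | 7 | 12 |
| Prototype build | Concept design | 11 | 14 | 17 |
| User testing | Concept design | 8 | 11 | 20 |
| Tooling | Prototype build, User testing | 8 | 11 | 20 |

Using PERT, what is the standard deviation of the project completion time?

2.79 days

te_Concept design = (2 + 4·7 + 12)/6 = 42/6 = 7; σ²_Concept design = ((12−2)/6)² = 2.778
te_Prototype build = (11 + 4·14 + 17)/6 = 84/6 = 14; σ²_Prototype build = ((17−11)/6)² = 1.000
te_User testing = (8 + 4·11 + 20)/6 = 72/6 = 12; σ²_User testing = ((20−8)/6)² = 4.000
te_Tooling = (8 + 4·11 + 20)/6 = 72/6 = 12; σ²_Tooling = ((20−8)/6)² = 4.000

Forward pass:
ES_Concept design = 0; EF_Concept design = 7
ES_Prototype build = 7; EF_Prototype build = 7+14 = 21
ES_User testing = 7; EF_User testing = 7+12 = 19
ES_Tooling = max(EF_Prototype build=21, EF_User testing=19) = 21; EF_Tooling = 21+12 = 33
Expected project duration μ = 33 days. Critical path: Concept design → Prototype build → Tooling.

Variance along critical path = 2.778 + 1.000 + 4.000 = 7.778
σ = √7.778 = 2.789 days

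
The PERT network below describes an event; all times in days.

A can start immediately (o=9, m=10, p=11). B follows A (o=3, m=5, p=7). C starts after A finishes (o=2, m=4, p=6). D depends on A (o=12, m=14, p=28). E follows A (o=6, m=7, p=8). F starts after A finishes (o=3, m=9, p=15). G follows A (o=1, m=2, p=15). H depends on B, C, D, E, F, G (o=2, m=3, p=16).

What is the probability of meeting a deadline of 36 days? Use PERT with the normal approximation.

te_A = (9 + 4·10 + 11)/6 = 60/6 = 10; σ²_A = ((11−9)/6)² = 0.111
te_B = (3 + 4·5 + 7)/6 = 30/6 = 5; σ²_B = ((7−3)/6)² = 0.444
te_C = (2 + 4·4 + 6)/6 = 24/6 = 4; σ²_C = ((6−2)/6)² = 0.444
te_D = (12 + 4·14 + 28)/6 = 96/6 = 16; σ²_D = ((28−12)/6)² = 7.111
te_E = (6 + 4·7 + 8)/6 = 42/6 = 7; σ²_E = ((8−6)/6)² = 0.111
te_F = (3 + 4·9 + 15)/6 = 54/6 = 9; σ²_F = ((15−3)/6)² = 4.000
te_G = (1 + 4·2 + 15)/6 = 24/6 = 4; σ²_G = ((15−1)/6)² = 5.444
te_H = (2 + 4·3 + 16)/6 = 30/6 = 5; σ²_H = ((16−2)/6)² = 5.444

Forward pass:
ES_A = 0; EF_A = 10
ES_B = 10; EF_B = 10+5 = 15
ES_C = 10; EF_C = 10+4 = 14
ES_D = 10; EF_D = 10+16 = 26
ES_E = 10; EF_E = 10+7 = 17
ES_F = 10; EF_F = 10+9 = 19
ES_G = 10; EF_G = 10+4 = 14
ES_H = max(EF_B=15, EF_C=14, EF_D=26, EF_E=17, EF_F=19, EF_G=14) = 26; EF_H = 26+5 = 31
Expected project duration μ = 31 days. Critical path: A → D → H.

Variance along critical path = 0.111 + 7.111 + 5.444 = 12.667; σ = √12.667 = 3.559 days.
Z = (36 − 31) / 3.559 = 1.405
P(T ≤ 36) = Φ(1.405) ≈ 0.920

0.920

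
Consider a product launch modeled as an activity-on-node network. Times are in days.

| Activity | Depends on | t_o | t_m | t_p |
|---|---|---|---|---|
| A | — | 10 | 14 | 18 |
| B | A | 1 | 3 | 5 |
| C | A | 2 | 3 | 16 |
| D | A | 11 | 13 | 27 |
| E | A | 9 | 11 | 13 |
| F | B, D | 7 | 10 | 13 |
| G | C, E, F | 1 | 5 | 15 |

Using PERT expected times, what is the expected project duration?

te_A = (10 + 4·14 + 18)/6 = 84/6 = 14
te_B = (1 + 4·3 + 5)/6 = 18/6 = 3
te_C = (2 + 4·3 + 16)/6 = 30/6 = 5
te_D = (11 + 4·13 + 27)/6 = 90/6 = 15
te_E = (9 + 4·11 + 13)/6 = 66/6 = 11
te_F = (7 + 4·10 + 13)/6 = 60/6 = 10
te_G = (1 + 4·5 + 15)/6 = 36/6 = 6

Forward pass:
ES_A = 0; EF_A = 14
ES_B = 14; EF_B = 14+3 = 17
ES_C = 14; EF_C = 14+5 = 19
ES_D = 14; EF_D = 14+15 = 29
ES_E = 14; EF_E = 14+11 = 25
ES_F = max(EF_B=17, EF_D=29) = 29; EF_F = 29+10 = 39
ES_G = max(EF_C=19, EF_E=25, EF_F=39) = 39; EF_G = 39+6 = 45
Expected project duration μ = 45 days. Critical path: A → D → F → G.

45 days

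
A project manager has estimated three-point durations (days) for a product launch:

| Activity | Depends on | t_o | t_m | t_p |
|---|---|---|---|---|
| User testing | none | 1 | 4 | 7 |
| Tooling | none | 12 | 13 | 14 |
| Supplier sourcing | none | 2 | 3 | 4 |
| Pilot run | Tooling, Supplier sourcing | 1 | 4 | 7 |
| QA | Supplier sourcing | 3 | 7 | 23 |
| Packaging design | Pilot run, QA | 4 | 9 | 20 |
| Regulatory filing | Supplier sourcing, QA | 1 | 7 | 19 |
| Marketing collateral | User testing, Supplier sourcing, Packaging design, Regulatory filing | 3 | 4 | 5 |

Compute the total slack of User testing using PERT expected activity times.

23 days

te_User testing = (1 + 4·4 + 7)/6 = 24/6 = 4
te_Tooling = (12 + 4·13 + 14)/6 = 78/6 = 13
te_Supplier sourcing = (2 + 4·3 + 4)/6 = 18/6 = 3
te_Pilot run = (1 + 4·4 + 7)/6 = 24/6 = 4
te_QA = (3 + 4·7 + 23)/6 = 54/6 = 9
te_Packaging design = (4 + 4·9 + 20)/6 = 60/6 = 10
te_Regulatory filing = (1 + 4·7 + 19)/6 = 48/6 = 8
te_Marketing collateral = (3 + 4·4 + 5)/6 = 24/6 = 4

Forward pass:
ES_User testing = 0; EF_User testing = 4
ES_Tooling = 0; EF_Tooling = 13
ES_Supplier sourcing = 0; EF_Supplier sourcing = 3
ES_Pilot run = max(EF_Tooling=13, EF_Supplier sourcing=3) = 13; EF_Pilot run = 13+4 = 17
ES_QA = 3; EF_QA = 3+9 = 12
ES_Packaging design = max(EF_Pilot run=17, EF_QA=12) = 17; EF_Packaging design = 17+10 = 27
ES_Regulatory filing = max(EF_Supplier sourcing=3, EF_QA=12) = 12; EF_Regulatory filing = 12+8 = 20
ES_Marketing collateral = max(EF_User testing=4, EF_Supplier sourcing=3, EF_Packaging design=27, EF_Regulatory filing=20) = 27; EF_Marketing collateral = 27+4 = 31
Expected project duration μ = 31 days. Critical path: Tooling → Pilot run → Packaging design → Marketing collateral.

Backward pass:
LF_Marketing collateral = 31; LS_Marketing collateral = 31−4 = 27
LF_Regulatory filing = LS_Marketing collateral = 27; LS_Regulatory filing = 27−8 = 19
LF_Packaging design = LS_Marketing collateral = 27; LS_Packaging design = 27−10 = 17
LF_QA = min(LS_Packaging design=17, LS_Regulatory filing=19) = 17; LS_QA = 17−9 = 8
LF_Pilot run = LS_Packaging design = 17; LS_Pilot run = 17−4 = 13
LF_Supplier sourcing = min(LS_Pilot run=13, LS_QA=8, LS_Regulatory filing=19, LS_Marketing collateral=27) = 8; LS_Supplier sourcing = 8−3 = 5
LF_Tooling = LS_Pilot run = 13; LS_Tooling = 13−13 = 0
LF_User testing = LS_Marketing collateral = 27; LS_User testing = 27−4 = 23
Slack_User testing = LS_User testing − ES_User testing = 23 − 0 = 23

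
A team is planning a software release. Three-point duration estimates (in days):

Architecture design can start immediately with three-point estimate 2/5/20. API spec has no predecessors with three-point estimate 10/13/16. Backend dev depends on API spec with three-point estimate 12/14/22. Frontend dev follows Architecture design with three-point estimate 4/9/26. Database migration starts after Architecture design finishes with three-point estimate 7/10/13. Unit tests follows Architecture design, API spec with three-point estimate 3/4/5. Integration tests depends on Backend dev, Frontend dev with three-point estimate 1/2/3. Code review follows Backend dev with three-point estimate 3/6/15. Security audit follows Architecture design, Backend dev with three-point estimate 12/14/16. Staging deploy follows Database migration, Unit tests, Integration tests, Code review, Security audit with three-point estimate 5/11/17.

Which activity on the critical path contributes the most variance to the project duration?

Staging deploy

te_Architecture design = (2 + 4·5 + 20)/6 = 42/6 = 7; σ²_Architecture design = ((20−2)/6)² = 9.000
te_API spec = (10 + 4·13 + 16)/6 = 78/6 = 13; σ²_API spec = ((16−10)/6)² = 1.000
te_Backend dev = (12 + 4·14 + 22)/6 = 90/6 = 15; σ²_Backend dev = ((22−12)/6)² = 2.778
te_Frontend dev = (4 + 4·9 + 26)/6 = 66/6 = 11; σ²_Frontend dev = ((26−4)/6)² = 13.444
te_Database migration = (7 + 4·10 + 13)/6 = 60/6 = 10; σ²_Database migration = ((13−7)/6)² = 1.000
te_Unit tests = (3 + 4·4 + 5)/6 = 24/6 = 4; σ²_Unit tests = ((5−3)/6)² = 0.111
te_Integration tests = (1 + 4·2 + 3)/6 = 12/6 = 2; σ²_Integration tests = ((3−1)/6)² = 0.111
te_Code review = (3 + 4·6 + 15)/6 = 42/6 = 7; σ²_Code review = ((15−3)/6)² = 4.000
te_Security audit = (12 + 4·14 + 16)/6 = 84/6 = 14; σ²_Security audit = ((16−12)/6)² = 0.444
te_Staging deploy = (5 + 4·11 + 17)/6 = 66/6 = 11; σ²_Staging deploy = ((17−5)/6)² = 4.000

Forward pass:
ES_Architecture design = 0; EF_Architecture design = 7
ES_API spec = 0; EF_API spec = 13
ES_Backend dev = 13; EF_Backend dev = 13+15 = 28
ES_Frontend dev = 7; EF_Frontend dev = 7+11 = 18
ES_Database migration = 7; EF_Database migration = 7+10 = 17
ES_Unit tests = max(EF_Architecture design=7, EF_API spec=13) = 13; EF_Unit tests = 13+4 = 17
ES_Integration tests = max(EF_Backend dev=28, EF_Frontend dev=18) = 28; EF_Integration tests = 28+2 = 30
ES_Code review = 28; EF_Code review = 28+7 = 35
ES_Security audit = max(EF_Architecture design=7, EF_Backend dev=28) = 28; EF_Security audit = 28+14 = 42
ES_Staging deploy = max(EF_Database migration=17, EF_Unit tests=17, EF_Integration tests=30, EF_Code review=35, EF_Security audit=42) = 42; EF_Staging deploy = 42+11 = 53
Expected project duration μ = 53 days. Critical path: API spec → Backend dev → Security audit → Staging deploy.

Variances on critical path: σ²_API spec=1.000, σ²_Backend dev=2.778, σ²_Security audit=0.444, σ²_Staging deploy=4.000.
Largest is σ²_Staging deploy = 4.000.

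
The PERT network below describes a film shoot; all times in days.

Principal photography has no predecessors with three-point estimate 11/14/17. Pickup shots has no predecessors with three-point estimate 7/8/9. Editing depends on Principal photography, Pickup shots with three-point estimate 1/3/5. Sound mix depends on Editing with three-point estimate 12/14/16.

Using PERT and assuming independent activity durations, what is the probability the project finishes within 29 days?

0.073

te_Principal photography = (11 + 4·14 + 17)/6 = 84/6 = 14; σ²_Principal photography = ((17−11)/6)² = 1.000
te_Pickup shots = (7 + 4·8 + 9)/6 = 48/6 = 8; σ²_Pickup shots = ((9−7)/6)² = 0.111
te_Editing = (1 + 4·3 + 5)/6 = 18/6 = 3; σ²_Editing = ((5−1)/6)² = 0.444
te_Sound mix = (12 + 4·14 + 16)/6 = 84/6 = 14; σ²_Sound mix = ((16−12)/6)² = 0.444

Forward pass:
ES_Principal photography = 0; EF_Principal photography = 14
ES_Pickup shots = 0; EF_Pickup shots = 8
ES_Editing = max(EF_Principal photography=14, EF_Pickup shots=8) = 14; EF_Editing = 14+3 = 17
ES_Sound mix = 17; EF_Sound mix = 17+14 = 31
Expected project duration μ = 31 days. Critical path: Principal photography → Editing → Sound mix.

Variance along critical path = 1.000 + 0.444 + 0.444 = 1.889; σ = √1.889 = 1.374 days.
Z = (29 − 31) / 1.374 = -1.455
P(T ≤ 29) = Φ(-1.455) ≈ 0.073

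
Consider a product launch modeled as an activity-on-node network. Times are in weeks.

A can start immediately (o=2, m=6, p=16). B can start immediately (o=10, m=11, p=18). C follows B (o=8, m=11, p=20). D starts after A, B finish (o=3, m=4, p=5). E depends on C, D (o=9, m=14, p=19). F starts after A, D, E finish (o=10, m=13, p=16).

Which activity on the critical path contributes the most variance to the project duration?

te_A = (2 + 4·6 + 16)/6 = 42/6 = 7; σ²_A = ((16−2)/6)² = 5.444
te_B = (10 + 4·11 + 18)/6 = 72/6 = 12; σ²_B = ((18−10)/6)² = 1.778
te_C = (8 + 4·11 + 20)/6 = 72/6 = 12; σ²_C = ((20−8)/6)² = 4.000
te_D = (3 + 4·4 + 5)/6 = 24/6 = 4; σ²_D = ((5−3)/6)² = 0.111
te_E = (9 + 4·14 + 19)/6 = 84/6 = 14; σ²_E = ((19−9)/6)² = 2.778
te_F = (10 + 4·13 + 16)/6 = 78/6 = 13; σ²_F = ((16−10)/6)² = 1.000

Forward pass:
ES_A = 0; EF_A = 7
ES_B = 0; EF_B = 12
ES_C = 12; EF_C = 12+12 = 24
ES_D = max(EF_A=7, EF_B=12) = 12; EF_D = 12+4 = 16
ES_E = max(EF_C=24, EF_D=16) = 24; EF_E = 24+14 = 38
ES_F = max(EF_A=7, EF_D=16, EF_E=38) = 38; EF_F = 38+13 = 51
Expected project duration μ = 51 weeks. Critical path: B → C → E → F.

Variances on critical path: σ²_B=1.778, σ²_C=4.000, σ²_E=2.778, σ²_F=1.000.
Largest is σ²_C = 4.000.

C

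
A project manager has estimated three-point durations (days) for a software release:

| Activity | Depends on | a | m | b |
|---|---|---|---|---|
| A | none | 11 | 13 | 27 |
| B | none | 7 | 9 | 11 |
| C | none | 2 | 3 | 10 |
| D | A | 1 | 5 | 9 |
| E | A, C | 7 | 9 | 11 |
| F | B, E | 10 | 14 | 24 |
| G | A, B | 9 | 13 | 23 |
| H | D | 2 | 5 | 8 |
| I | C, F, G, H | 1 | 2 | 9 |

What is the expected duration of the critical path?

42 days

te_A = (11 + 4·13 + 27)/6 = 90/6 = 15
te_B = (7 + 4·9 + 11)/6 = 54/6 = 9
te_C = (2 + 4·3 + 10)/6 = 24/6 = 4
te_D = (1 + 4·5 + 9)/6 = 30/6 = 5
te_E = (7 + 4·9 + 11)/6 = 54/6 = 9
te_F = (10 + 4·14 + 24)/6 = 90/6 = 15
te_G = (9 + 4·13 + 23)/6 = 84/6 = 14
te_H = (2 + 4·5 + 8)/6 = 30/6 = 5
te_I = (1 + 4·2 + 9)/6 = 18/6 = 3

Forward pass:
ES_A = 0; EF_A = 15
ES_B = 0; EF_B = 9
ES_C = 0; EF_C = 4
ES_D = 15; EF_D = 15+5 = 20
ES_E = max(EF_A=15, EF_C=4) = 15; EF_E = 15+9 = 24
ES_F = max(EF_B=9, EF_E=24) = 24; EF_F = 24+15 = 39
ES_G = max(EF_A=15, EF_B=9) = 15; EF_G = 15+14 = 29
ES_H = 20; EF_H = 20+5 = 25
ES_I = max(EF_C=4, EF_F=39, EF_G=29, EF_H=25) = 39; EF_I = 39+3 = 42
Expected project duration μ = 42 days. Critical path: A → E → F → I.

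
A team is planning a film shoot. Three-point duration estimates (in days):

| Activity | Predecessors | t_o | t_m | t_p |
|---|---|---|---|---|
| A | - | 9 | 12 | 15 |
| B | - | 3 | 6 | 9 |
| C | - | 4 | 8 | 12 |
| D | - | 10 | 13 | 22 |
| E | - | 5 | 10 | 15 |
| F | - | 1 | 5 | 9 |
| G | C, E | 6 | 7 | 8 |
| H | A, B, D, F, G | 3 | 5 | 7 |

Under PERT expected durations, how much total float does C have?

te_A = (9 + 4·12 + 15)/6 = 72/6 = 12
te_B = (3 + 4·6 + 9)/6 = 36/6 = 6
te_C = (4 + 4·8 + 12)/6 = 48/6 = 8
te_D = (10 + 4·13 + 22)/6 = 84/6 = 14
te_E = (5 + 4·10 + 15)/6 = 60/6 = 10
te_F = (1 + 4·5 + 9)/6 = 30/6 = 5
te_G = (6 + 4·7 + 8)/6 = 42/6 = 7
te_H = (3 + 4·5 + 7)/6 = 30/6 = 5

Forward pass:
ES_A = 0; EF_A = 12
ES_B = 0; EF_B = 6
ES_C = 0; EF_C = 8
ES_D = 0; EF_D = 14
ES_E = 0; EF_E = 10
ES_F = 0; EF_F = 5
ES_G = max(EF_C=8, EF_E=10) = 10; EF_G = 10+7 = 17
ES_H = max(EF_A=12, EF_B=6, EF_D=14, EF_F=5, EF_G=17) = 17; EF_H = 17+5 = 22
Expected project duration μ = 22 days. Critical path: E → G → H.

Backward pass:
LF_H = 22; LS_H = 22−5 = 17
LF_G = LS_H = 17; LS_G = 17−7 = 10
LF_F = LS_H = 17; LS_F = 17−5 = 12
LF_E = LS_G = 10; LS_E = 10−10 = 0
LF_D = LS_H = 17; LS_D = 17−14 = 3
LF_C = LS_G = 10; LS_C = 10−8 = 2
LF_B = LS_H = 17; LS_B = 17−6 = 11
LF_A = LS_H = 17; LS_A = 17−12 = 5
Slack_C = LS_C − ES_C = 2 − 0 = 2

2 days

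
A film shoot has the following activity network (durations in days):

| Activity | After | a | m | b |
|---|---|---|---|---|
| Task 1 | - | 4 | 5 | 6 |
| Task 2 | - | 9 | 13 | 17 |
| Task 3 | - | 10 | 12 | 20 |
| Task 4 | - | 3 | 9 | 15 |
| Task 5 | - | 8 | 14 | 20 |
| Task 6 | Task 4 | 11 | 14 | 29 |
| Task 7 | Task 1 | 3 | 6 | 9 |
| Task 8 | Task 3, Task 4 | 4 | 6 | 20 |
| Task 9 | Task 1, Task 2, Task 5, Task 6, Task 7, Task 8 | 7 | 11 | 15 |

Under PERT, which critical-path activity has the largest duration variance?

te_Task 1 = (4 + 4·5 + 6)/6 = 30/6 = 5; σ²_Task 1 = ((6−4)/6)² = 0.111
te_Task 2 = (9 + 4·13 + 17)/6 = 78/6 = 13; σ²_Task 2 = ((17−9)/6)² = 1.778
te_Task 3 = (10 + 4·12 + 20)/6 = 78/6 = 13; σ²_Task 3 = ((20−10)/6)² = 2.778
te_Task 4 = (3 + 4·9 + 15)/6 = 54/6 = 9; σ²_Task 4 = ((15−3)/6)² = 4.000
te_Task 5 = (8 + 4·14 + 20)/6 = 84/6 = 14; σ²_Task 5 = ((20−8)/6)² = 4.000
te_Task 6 = (11 + 4·14 + 29)/6 = 96/6 = 16; σ²_Task 6 = ((29−11)/6)² = 9.000
te_Task 7 = (3 + 4·6 + 9)/6 = 36/6 = 6; σ²_Task 7 = ((9−3)/6)² = 1.000
te_Task 8 = (4 + 4·6 + 20)/6 = 48/6 = 8; σ²_Task 8 = ((20−4)/6)² = 7.111
te_Task 9 = (7 + 4·11 + 15)/6 = 66/6 = 11; σ²_Task 9 = ((15−7)/6)² = 1.778

Forward pass:
ES_Task 1 = 0; EF_Task 1 = 5
ES_Task 2 = 0; EF_Task 2 = 13
ES_Task 3 = 0; EF_Task 3 = 13
ES_Task 4 = 0; EF_Task 4 = 9
ES_Task 5 = 0; EF_Task 5 = 14
ES_Task 6 = 9; EF_Task 6 = 9+16 = 25
ES_Task 7 = 5; EF_Task 7 = 5+6 = 11
ES_Task 8 = max(EF_Task 3=13, EF_Task 4=9) = 13; EF_Task 8 = 13+8 = 21
ES_Task 9 = max(EF_Task 1=5, EF_Task 2=13, EF_Task 5=14, EF_Task 6=25, EF_Task 7=11, EF_Task 8=21) = 25; EF_Task 9 = 25+11 = 36
Expected project duration μ = 36 days. Critical path: Task 4 → Task 6 → Task 9.

Variances on critical path: σ²_Task 4=4.000, σ²_Task 6=9.000, σ²_Task 9=1.778.
Largest is σ²_Task 6 = 9.000.

Task 6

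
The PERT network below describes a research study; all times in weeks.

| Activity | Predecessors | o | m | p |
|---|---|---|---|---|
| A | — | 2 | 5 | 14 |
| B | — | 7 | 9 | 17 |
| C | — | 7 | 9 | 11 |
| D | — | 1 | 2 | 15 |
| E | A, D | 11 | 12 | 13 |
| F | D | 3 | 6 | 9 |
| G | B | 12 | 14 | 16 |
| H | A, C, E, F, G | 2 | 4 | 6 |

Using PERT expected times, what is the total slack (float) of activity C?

15 weeks

te_A = (2 + 4·5 + 14)/6 = 36/6 = 6
te_B = (7 + 4·9 + 17)/6 = 60/6 = 10
te_C = (7 + 4·9 + 11)/6 = 54/6 = 9
te_D = (1 + 4·2 + 15)/6 = 24/6 = 4
te_E = (11 + 4·12 + 13)/6 = 72/6 = 12
te_F = (3 + 4·6 + 9)/6 = 36/6 = 6
te_G = (12 + 4·14 + 16)/6 = 84/6 = 14
te_H = (2 + 4·4 + 6)/6 = 24/6 = 4

Forward pass:
ES_A = 0; EF_A = 6
ES_B = 0; EF_B = 10
ES_C = 0; EF_C = 9
ES_D = 0; EF_D = 4
ES_E = max(EF_A=6, EF_D=4) = 6; EF_E = 6+12 = 18
ES_F = 4; EF_F = 4+6 = 10
ES_G = 10; EF_G = 10+14 = 24
ES_H = max(EF_A=6, EF_C=9, EF_E=18, EF_F=10, EF_G=24) = 24; EF_H = 24+4 = 28
Expected project duration μ = 28 weeks. Critical path: B → G → H.

Backward pass:
LF_H = 28; LS_H = 28−4 = 24
LF_G = LS_H = 24; LS_G = 24−14 = 10
LF_F = LS_H = 24; LS_F = 24−6 = 18
LF_E = LS_H = 24; LS_E = 24−12 = 12
LF_D = min(LS_E=12, LS_F=18) = 12; LS_D = 12−4 = 8
LF_C = LS_H = 24; LS_C = 24−9 = 15
LF_B = LS_G = 10; LS_B = 10−10 = 0
LF_A = min(LS_E=12, LS_H=24) = 12; LS_A = 12−6 = 6
Slack_C = LS_C − ES_C = 15 − 0 = 15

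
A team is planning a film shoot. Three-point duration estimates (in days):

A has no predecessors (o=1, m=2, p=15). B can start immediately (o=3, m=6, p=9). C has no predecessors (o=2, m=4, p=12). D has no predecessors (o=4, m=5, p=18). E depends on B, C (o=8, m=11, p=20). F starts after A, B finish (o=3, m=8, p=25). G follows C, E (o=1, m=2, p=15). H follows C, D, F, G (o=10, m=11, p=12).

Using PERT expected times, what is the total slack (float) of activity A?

8 days

te_A = (1 + 4·2 + 15)/6 = 24/6 = 4
te_B = (3 + 4·6 + 9)/6 = 36/6 = 6
te_C = (2 + 4·4 + 12)/6 = 30/6 = 5
te_D = (4 + 4·5 + 18)/6 = 42/6 = 7
te_E = (8 + 4·11 + 20)/6 = 72/6 = 12
te_F = (3 + 4·8 + 25)/6 = 60/6 = 10
te_G = (1 + 4·2 + 15)/6 = 24/6 = 4
te_H = (10 + 4·11 + 12)/6 = 66/6 = 11

Forward pass:
ES_A = 0; EF_A = 4
ES_B = 0; EF_B = 6
ES_C = 0; EF_C = 5
ES_D = 0; EF_D = 7
ES_E = max(EF_B=6, EF_C=5) = 6; EF_E = 6+12 = 18
ES_F = max(EF_A=4, EF_B=6) = 6; EF_F = 6+10 = 16
ES_G = max(EF_C=5, EF_E=18) = 18; EF_G = 18+4 = 22
ES_H = max(EF_C=5, EF_D=7, EF_F=16, EF_G=22) = 22; EF_H = 22+11 = 33
Expected project duration μ = 33 days. Critical path: B → E → G → H.

Backward pass:
LF_H = 33; LS_H = 33−11 = 22
LF_G = LS_H = 22; LS_G = 22−4 = 18
LF_F = LS_H = 22; LS_F = 22−10 = 12
LF_E = LS_G = 18; LS_E = 18−12 = 6
LF_D = LS_H = 22; LS_D = 22−7 = 15
LF_C = min(LS_E=6, LS_G=18, LS_H=22) = 6; LS_C = 6−5 = 1
LF_B = min(LS_E=6, LS_F=12) = 6; LS_B = 6−6 = 0
LF_A = LS_F = 12; LS_A = 12−4 = 8
Slack_A = LS_A − ES_A = 8 − 0 = 8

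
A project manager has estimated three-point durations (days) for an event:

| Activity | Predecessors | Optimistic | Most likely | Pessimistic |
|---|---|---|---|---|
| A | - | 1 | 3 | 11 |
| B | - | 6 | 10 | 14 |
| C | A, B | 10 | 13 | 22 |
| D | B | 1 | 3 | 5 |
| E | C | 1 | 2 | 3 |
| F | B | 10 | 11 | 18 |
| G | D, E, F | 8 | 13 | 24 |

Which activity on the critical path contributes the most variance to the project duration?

G

te_A = (1 + 4·3 + 11)/6 = 24/6 = 4; σ²_A = ((11−1)/6)² = 2.778
te_B = (6 + 4·10 + 14)/6 = 60/6 = 10; σ²_B = ((14−6)/6)² = 1.778
te_C = (10 + 4·13 + 22)/6 = 84/6 = 14; σ²_C = ((22−10)/6)² = 4.000
te_D = (1 + 4·3 + 5)/6 = 18/6 = 3; σ²_D = ((5−1)/6)² = 0.444
te_E = (1 + 4·2 + 3)/6 = 12/6 = 2; σ²_E = ((3−1)/6)² = 0.111
te_F = (10 + 4·11 + 18)/6 = 72/6 = 12; σ²_F = ((18−10)/6)² = 1.778
te_G = (8 + 4·13 + 24)/6 = 84/6 = 14; σ²_G = ((24−8)/6)² = 7.111

Forward pass:
ES_A = 0; EF_A = 4
ES_B = 0; EF_B = 10
ES_C = max(EF_A=4, EF_B=10) = 10; EF_C = 10+14 = 24
ES_D = 10; EF_D = 10+3 = 13
ES_E = 24; EF_E = 24+2 = 26
ES_F = 10; EF_F = 10+12 = 22
ES_G = max(EF_D=13, EF_E=26, EF_F=22) = 26; EF_G = 26+14 = 40
Expected project duration μ = 40 days. Critical path: B → C → E → G.

Variances on critical path: σ²_B=1.778, σ²_C=4.000, σ²_E=0.111, σ²_G=7.111.
Largest is σ²_G = 7.111.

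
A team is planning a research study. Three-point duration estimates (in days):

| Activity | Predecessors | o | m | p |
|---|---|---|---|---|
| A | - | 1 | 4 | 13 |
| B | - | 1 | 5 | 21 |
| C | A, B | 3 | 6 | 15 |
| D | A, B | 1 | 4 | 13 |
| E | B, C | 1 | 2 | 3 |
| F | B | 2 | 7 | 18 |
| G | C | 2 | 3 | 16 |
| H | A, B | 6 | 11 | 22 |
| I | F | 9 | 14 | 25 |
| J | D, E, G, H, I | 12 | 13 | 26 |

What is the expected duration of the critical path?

45 days

te_A = (1 + 4·4 + 13)/6 = 30/6 = 5
te_B = (1 + 4·5 + 21)/6 = 42/6 = 7
te_C = (3 + 4·6 + 15)/6 = 42/6 = 7
te_D = (1 + 4·4 + 13)/6 = 30/6 = 5
te_E = (1 + 4·2 + 3)/6 = 12/6 = 2
te_F = (2 + 4·7 + 18)/6 = 48/6 = 8
te_G = (2 + 4·3 + 16)/6 = 30/6 = 5
te_H = (6 + 4·11 + 22)/6 = 72/6 = 12
te_I = (9 + 4·14 + 25)/6 = 90/6 = 15
te_J = (12 + 4·13 + 26)/6 = 90/6 = 15

Forward pass:
ES_A = 0; EF_A = 5
ES_B = 0; EF_B = 7
ES_C = max(EF_A=5, EF_B=7) = 7; EF_C = 7+7 = 14
ES_D = max(EF_A=5, EF_B=7) = 7; EF_D = 7+5 = 12
ES_E = max(EF_B=7, EF_C=14) = 14; EF_E = 14+2 = 16
ES_F = 7; EF_F = 7+8 = 15
ES_G = 14; EF_G = 14+5 = 19
ES_H = max(EF_A=5, EF_B=7) = 7; EF_H = 7+12 = 19
ES_I = 15; EF_I = 15+15 = 30
ES_J = max(EF_D=12, EF_E=16, EF_G=19, EF_H=19, EF_I=30) = 30; EF_J = 30+15 = 45
Expected project duration μ = 45 days. Critical path: B → F → I → J.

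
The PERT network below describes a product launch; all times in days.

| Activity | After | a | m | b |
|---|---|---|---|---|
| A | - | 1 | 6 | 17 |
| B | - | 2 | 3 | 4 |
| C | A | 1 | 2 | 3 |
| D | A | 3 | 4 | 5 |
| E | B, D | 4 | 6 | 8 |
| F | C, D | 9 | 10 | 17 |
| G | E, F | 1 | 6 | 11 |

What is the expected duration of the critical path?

28 days

te_A = (1 + 4·6 + 17)/6 = 42/6 = 7
te_B = (2 + 4·3 + 4)/6 = 18/6 = 3
te_C = (1 + 4·2 + 3)/6 = 12/6 = 2
te_D = (3 + 4·4 + 5)/6 = 24/6 = 4
te_E = (4 + 4·6 + 8)/6 = 36/6 = 6
te_F = (9 + 4·10 + 17)/6 = 66/6 = 11
te_G = (1 + 4·6 + 11)/6 = 36/6 = 6

Forward pass:
ES_A = 0; EF_A = 7
ES_B = 0; EF_B = 3
ES_C = 7; EF_C = 7+2 = 9
ES_D = 7; EF_D = 7+4 = 11
ES_E = max(EF_B=3, EF_D=11) = 11; EF_E = 11+6 = 17
ES_F = max(EF_C=9, EF_D=11) = 11; EF_F = 11+11 = 22
ES_G = max(EF_E=17, EF_F=22) = 22; EF_G = 22+6 = 28
Expected project duration μ = 28 days. Critical path: A → D → F → G.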